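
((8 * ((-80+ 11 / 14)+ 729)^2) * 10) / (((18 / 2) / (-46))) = -76134976280 / 441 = -172641669.57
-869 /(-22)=79 /2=39.50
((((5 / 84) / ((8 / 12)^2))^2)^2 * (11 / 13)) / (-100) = -22275 / 8182300672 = -0.00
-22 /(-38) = 11 /19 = 0.58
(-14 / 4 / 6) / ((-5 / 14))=49 / 30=1.63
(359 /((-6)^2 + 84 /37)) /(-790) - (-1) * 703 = 786390637 /1118640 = 702.99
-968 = -968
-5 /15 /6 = -1 /18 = -0.06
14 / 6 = 7 / 3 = 2.33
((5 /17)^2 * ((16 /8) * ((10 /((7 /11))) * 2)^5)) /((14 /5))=64420400000000 /34000561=1894686.38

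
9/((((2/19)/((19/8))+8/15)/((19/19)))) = 48735/3128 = 15.58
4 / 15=0.27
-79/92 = -0.86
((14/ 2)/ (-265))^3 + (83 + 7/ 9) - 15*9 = -8579040212/ 167486625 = -51.22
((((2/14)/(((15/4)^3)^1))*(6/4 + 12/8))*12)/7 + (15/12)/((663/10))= 88759/2707250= 0.03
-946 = -946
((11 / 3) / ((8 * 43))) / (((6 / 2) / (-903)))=-77 / 24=-3.21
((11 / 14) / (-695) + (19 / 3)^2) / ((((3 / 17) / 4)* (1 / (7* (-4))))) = -25456.47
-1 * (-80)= 80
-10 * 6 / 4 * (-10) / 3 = 50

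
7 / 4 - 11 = -37 / 4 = -9.25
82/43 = 1.91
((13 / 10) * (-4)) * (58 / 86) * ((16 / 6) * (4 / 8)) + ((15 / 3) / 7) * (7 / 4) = -8839 / 2580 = -3.43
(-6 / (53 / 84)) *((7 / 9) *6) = -2352 / 53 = -44.38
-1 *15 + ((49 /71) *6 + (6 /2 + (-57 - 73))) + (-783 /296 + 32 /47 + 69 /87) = -139.03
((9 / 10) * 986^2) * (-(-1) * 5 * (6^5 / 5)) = 34019082432 / 5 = 6803816486.40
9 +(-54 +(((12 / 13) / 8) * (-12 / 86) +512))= 261044 / 559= 466.98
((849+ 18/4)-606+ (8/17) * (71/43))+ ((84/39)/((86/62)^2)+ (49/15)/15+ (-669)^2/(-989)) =-858231458659/4229310150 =-202.92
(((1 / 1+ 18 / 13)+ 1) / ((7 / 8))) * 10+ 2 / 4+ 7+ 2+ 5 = 9679 / 182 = 53.18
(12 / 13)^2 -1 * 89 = -14897 / 169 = -88.15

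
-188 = -188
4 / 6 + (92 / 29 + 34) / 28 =347 / 174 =1.99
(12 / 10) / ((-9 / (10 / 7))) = -4 / 21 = -0.19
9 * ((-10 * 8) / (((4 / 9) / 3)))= -4860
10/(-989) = -10/989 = -0.01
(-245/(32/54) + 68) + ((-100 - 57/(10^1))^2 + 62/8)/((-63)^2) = -342.62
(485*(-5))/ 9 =-2425/ 9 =-269.44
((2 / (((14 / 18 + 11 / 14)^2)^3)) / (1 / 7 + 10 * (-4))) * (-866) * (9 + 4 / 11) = 555218481070487808 / 19932039353412989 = 27.86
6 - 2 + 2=6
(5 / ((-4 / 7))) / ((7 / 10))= -12.50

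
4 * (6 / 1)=24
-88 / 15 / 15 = -88 / 225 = -0.39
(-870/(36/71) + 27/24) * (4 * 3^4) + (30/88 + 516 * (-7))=-24603795/44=-559177.16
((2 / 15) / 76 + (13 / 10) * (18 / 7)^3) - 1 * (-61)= 83.11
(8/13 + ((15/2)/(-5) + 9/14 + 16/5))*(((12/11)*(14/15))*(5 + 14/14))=64608/3575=18.07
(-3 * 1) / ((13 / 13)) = -3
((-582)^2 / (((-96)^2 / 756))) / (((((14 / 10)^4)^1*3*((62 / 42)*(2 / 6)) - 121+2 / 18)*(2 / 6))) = -30008829375 / 41478464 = -723.48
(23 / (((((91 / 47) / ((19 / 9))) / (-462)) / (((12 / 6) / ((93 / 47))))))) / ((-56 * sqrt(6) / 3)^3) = 10618663 * sqrt(6) / 212319744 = 0.12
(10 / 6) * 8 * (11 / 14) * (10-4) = 440 / 7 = 62.86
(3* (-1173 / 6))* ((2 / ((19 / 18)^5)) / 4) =-554115816 / 2476099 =-223.79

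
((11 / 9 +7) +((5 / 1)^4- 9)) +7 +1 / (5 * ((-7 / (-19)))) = 199006 / 315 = 631.77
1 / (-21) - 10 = -211 / 21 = -10.05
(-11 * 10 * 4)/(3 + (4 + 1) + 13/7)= -3080/69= -44.64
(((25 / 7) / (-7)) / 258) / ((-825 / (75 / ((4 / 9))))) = 75 / 185416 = 0.00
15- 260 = -245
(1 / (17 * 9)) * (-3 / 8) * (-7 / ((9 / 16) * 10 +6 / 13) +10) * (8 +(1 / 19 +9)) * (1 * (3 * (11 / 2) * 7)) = -5823279 / 136306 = -42.72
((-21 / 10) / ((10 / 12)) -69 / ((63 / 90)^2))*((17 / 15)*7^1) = -994993 / 875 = -1137.13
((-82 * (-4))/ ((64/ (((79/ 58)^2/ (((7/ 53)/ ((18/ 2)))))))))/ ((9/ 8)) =13561693/ 23548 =575.92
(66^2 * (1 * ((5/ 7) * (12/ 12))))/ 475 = 4356/ 665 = 6.55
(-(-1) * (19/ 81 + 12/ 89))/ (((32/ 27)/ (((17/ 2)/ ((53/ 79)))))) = 3576409/ 905664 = 3.95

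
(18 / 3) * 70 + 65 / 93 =39125 / 93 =420.70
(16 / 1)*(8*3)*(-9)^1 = -3456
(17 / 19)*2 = 34 / 19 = 1.79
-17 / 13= -1.31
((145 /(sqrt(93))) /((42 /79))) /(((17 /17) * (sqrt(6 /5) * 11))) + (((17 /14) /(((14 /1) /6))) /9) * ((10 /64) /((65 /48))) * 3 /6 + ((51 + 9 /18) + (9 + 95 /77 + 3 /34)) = 11455 * sqrt(310) /85932 + 58916579 /952952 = 64.17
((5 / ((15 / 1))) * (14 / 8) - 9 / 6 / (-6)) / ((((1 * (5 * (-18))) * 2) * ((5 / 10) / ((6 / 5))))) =-1 / 90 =-0.01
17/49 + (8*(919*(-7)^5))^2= 748147927024880721/49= 15268325041324096.35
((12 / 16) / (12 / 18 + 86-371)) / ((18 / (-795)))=795 / 6824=0.12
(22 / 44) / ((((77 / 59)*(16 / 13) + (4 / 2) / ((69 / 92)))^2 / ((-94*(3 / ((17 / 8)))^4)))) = -1290018944448 / 126153542761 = -10.23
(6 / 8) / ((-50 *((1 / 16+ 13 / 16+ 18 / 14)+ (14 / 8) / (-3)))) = -63 / 6625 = -0.01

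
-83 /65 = -1.28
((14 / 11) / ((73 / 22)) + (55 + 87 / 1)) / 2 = 5197 / 73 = 71.19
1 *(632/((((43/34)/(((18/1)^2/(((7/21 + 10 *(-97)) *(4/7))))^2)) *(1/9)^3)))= 45324409101552/363878083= 124559.33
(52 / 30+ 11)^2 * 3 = 486.41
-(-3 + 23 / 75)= 202 / 75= 2.69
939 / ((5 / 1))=939 / 5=187.80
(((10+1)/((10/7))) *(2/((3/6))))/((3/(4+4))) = 1232/15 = 82.13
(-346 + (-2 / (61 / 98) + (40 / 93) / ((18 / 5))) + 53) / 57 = -15117653 / 2910249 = -5.19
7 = 7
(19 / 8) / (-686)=-19 / 5488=-0.00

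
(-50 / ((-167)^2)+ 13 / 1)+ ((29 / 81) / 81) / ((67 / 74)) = 159413214403 / 12259641843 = 13.00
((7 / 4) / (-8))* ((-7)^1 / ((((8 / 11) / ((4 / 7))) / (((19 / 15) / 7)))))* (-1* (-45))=627 / 64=9.80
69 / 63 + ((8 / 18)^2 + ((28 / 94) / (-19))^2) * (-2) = 0.70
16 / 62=8 / 31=0.26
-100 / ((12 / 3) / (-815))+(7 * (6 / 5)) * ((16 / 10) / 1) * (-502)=340703 / 25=13628.12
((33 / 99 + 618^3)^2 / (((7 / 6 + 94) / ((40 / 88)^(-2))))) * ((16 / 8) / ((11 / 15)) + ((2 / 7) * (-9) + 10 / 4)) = 2255741628883555453091 / 299775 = 7524782349707465.44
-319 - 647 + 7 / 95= -965.93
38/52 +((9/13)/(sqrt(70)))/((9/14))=sqrt(70)/65 +19/26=0.86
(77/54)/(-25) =-77/1350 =-0.06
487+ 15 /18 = 2927 /6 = 487.83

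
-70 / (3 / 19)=-1330 / 3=-443.33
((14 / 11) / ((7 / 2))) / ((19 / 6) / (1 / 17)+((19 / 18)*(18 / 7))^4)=57624 / 17131939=0.00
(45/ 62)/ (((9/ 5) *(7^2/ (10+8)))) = 225/ 1519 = 0.15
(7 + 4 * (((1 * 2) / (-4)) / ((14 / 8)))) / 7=0.84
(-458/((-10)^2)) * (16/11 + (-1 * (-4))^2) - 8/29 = -639736/7975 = -80.22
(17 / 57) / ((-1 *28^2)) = -17 / 44688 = -0.00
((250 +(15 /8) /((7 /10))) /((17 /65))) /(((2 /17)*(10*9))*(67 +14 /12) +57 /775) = 356403125 /266286132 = 1.34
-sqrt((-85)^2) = -85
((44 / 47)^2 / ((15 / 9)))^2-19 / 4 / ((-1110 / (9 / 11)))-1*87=-34445699991531 / 397206033400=-86.72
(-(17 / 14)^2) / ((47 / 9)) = -2601 / 9212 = -0.28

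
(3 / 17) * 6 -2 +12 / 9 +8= 428 / 51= 8.39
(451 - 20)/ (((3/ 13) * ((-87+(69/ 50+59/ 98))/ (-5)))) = 34318375/ 312441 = 109.84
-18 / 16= -9 / 8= -1.12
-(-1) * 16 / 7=16 / 7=2.29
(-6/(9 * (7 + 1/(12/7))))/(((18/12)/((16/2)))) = -128/273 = -0.47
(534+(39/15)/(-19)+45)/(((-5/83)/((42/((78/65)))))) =-31950352/95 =-336319.49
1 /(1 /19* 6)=19 /6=3.17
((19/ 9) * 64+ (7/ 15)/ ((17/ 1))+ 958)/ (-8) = -836251/ 6120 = -136.64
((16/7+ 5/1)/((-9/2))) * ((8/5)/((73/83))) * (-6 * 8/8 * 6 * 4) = 1083648/2555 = 424.13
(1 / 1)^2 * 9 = 9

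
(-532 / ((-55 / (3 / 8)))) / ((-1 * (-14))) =57 / 220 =0.26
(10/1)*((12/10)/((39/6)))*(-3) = -5.54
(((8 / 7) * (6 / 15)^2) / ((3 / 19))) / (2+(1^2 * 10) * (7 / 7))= 152 / 1575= 0.10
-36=-36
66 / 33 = 2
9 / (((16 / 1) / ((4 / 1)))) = 9 / 4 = 2.25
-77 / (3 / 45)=-1155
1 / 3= 0.33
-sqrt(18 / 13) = -3 * sqrt(26) / 13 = -1.18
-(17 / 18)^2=-289 / 324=-0.89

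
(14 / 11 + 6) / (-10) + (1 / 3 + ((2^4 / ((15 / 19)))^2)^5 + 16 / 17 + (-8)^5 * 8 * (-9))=1260600660300427081425108337 / 107833623046875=11690237466587.27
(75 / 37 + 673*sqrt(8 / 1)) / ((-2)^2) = 75 / 148 + 673*sqrt(2) / 2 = 476.39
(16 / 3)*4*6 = 128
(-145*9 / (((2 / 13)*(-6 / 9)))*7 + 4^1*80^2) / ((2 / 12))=1375995 / 2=687997.50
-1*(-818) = 818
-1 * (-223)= 223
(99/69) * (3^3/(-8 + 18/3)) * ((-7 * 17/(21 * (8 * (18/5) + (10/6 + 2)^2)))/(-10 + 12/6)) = -227205/699568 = -0.32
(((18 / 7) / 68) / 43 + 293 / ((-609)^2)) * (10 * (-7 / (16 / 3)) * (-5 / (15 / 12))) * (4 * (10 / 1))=45260650 / 12910191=3.51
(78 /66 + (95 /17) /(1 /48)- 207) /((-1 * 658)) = -5836 /61523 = -0.09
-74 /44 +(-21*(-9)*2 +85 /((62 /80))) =331449 /682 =486.00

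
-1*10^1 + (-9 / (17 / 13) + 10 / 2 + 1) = -185 / 17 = -10.88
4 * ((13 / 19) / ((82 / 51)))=1.70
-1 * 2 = -2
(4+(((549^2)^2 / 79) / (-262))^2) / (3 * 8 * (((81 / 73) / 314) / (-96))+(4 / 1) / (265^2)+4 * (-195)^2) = 13283820903259623523109429136650 / 104889069572190030307127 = 126646379.43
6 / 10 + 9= 48 / 5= 9.60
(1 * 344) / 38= 172 / 19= 9.05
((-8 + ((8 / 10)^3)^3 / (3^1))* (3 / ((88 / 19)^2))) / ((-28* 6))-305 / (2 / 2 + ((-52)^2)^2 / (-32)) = 82496621750407 / 10367597625000000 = 0.01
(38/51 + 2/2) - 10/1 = -421/51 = -8.25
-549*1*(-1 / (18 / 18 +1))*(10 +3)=7137 / 2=3568.50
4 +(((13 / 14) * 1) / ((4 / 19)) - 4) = 247 / 56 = 4.41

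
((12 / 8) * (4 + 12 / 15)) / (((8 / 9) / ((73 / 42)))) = 1971 / 140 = 14.08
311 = 311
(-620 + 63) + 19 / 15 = -8336 / 15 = -555.73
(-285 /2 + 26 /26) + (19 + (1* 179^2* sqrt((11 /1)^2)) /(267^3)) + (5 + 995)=33405660967 /38068326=877.52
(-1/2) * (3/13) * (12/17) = -18/221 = -0.08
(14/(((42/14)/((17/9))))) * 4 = 952/27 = 35.26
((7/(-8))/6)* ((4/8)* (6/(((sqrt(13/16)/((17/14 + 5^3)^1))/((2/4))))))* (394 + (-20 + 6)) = -167865* sqrt(13)/52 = -11639.34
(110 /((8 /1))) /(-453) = -55 /1812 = -0.03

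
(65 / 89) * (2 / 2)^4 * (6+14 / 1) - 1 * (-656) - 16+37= 61553 / 89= 691.61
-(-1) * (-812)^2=659344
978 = 978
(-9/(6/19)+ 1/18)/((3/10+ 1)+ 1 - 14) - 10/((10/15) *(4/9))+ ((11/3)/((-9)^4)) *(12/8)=-10684829/341172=-31.32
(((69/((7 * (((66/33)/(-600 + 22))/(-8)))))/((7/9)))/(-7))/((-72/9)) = 179469/343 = 523.23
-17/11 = -1.55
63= 63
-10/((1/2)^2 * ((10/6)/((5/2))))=-60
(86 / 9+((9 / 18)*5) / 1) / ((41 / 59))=12803 / 738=17.35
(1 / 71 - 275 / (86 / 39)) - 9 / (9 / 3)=-127.70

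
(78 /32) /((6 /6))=39 /16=2.44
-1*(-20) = 20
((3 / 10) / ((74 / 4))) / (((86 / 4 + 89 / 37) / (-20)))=-24 / 1769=-0.01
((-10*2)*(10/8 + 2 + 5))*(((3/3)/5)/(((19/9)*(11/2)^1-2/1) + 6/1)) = -594/281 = -2.11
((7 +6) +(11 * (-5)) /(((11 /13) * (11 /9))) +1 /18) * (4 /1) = -15890 /99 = -160.51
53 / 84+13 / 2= 599 / 84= 7.13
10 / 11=0.91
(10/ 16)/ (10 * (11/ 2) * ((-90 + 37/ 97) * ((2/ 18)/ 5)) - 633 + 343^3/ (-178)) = -388485/ 141376336828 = -0.00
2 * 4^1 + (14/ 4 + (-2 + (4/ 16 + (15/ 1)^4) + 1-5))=202523/ 4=50630.75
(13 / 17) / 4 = 13 / 68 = 0.19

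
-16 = -16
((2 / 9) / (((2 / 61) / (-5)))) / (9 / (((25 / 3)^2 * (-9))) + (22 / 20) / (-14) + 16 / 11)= -58712500 / 2358927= -24.89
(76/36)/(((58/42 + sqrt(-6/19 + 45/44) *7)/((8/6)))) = -12897808/108610587 + 52136 *sqrt(123519)/36203529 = 0.39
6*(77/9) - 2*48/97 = 14650/291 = 50.34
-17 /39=-0.44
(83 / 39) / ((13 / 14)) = 1162 / 507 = 2.29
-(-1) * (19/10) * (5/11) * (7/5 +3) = 19/5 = 3.80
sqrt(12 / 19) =2* sqrt(57) / 19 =0.79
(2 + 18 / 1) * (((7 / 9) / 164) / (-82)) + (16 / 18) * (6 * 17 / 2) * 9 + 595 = 30348739 / 30258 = 1003.00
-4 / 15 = -0.27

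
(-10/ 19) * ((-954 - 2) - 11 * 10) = 10660/ 19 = 561.05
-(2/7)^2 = -4/49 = -0.08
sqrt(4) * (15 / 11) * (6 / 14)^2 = 270 / 539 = 0.50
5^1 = 5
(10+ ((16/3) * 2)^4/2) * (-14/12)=-1837843/243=-7563.14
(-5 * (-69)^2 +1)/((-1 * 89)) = 23804/89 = 267.46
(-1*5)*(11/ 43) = -55/ 43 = -1.28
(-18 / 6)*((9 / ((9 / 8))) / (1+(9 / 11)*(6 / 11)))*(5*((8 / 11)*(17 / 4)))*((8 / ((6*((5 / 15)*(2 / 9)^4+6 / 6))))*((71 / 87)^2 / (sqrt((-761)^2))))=-131943214656 / 441258289465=-0.30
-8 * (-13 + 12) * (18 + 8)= 208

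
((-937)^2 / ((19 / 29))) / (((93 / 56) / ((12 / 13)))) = 5703286624 / 7657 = 744846.10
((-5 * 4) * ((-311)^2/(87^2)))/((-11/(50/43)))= 96721000/3580137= 27.02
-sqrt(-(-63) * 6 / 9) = -6.48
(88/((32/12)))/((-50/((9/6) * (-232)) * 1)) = 5742/25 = 229.68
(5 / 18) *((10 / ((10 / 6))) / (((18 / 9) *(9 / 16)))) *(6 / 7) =80 / 63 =1.27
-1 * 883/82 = -10.77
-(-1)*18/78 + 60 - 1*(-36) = 1251/13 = 96.23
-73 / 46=-1.59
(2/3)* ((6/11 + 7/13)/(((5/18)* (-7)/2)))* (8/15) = -1984/5005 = -0.40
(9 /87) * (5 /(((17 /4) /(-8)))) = -480 /493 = -0.97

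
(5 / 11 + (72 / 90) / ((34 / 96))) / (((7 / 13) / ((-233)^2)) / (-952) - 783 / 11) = -14324044072 / 375773257135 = -0.04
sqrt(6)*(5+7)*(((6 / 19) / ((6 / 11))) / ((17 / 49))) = 6468*sqrt(6) / 323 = 49.05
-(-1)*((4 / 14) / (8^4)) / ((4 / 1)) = 1 / 57344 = 0.00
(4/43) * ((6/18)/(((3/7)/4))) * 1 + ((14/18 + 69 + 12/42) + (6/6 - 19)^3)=-15608302/2709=-5761.65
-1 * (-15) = 15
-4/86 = -2/43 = -0.05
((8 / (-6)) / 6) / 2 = -1 / 9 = -0.11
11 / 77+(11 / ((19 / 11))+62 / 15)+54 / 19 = 13.49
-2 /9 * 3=-2 /3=-0.67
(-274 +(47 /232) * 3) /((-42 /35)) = 317135 /1392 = 227.83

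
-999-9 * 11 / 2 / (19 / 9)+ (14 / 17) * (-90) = -1096.57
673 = 673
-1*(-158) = 158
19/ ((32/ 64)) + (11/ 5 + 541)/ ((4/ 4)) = 2906/ 5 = 581.20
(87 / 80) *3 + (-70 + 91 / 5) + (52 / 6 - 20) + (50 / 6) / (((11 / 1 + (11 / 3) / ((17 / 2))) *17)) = -8371127 / 139920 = -59.83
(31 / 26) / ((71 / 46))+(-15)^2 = 208388 / 923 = 225.77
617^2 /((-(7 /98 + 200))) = -5329646 /2801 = -1902.77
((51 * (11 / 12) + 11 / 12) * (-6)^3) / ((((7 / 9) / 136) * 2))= -6301152 / 7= -900164.57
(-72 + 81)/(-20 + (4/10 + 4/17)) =-765/1646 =-0.46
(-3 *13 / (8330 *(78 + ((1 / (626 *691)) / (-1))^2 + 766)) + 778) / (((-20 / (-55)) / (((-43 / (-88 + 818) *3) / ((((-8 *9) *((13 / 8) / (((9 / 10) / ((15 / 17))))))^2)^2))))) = -27026949852218674136489743 / 12375440254733058623432812500000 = -0.00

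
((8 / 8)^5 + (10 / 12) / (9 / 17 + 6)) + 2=2083 / 666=3.13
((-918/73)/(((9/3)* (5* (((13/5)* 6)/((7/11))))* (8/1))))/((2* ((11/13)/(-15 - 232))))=88179/141328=0.62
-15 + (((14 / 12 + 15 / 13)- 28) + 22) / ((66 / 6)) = -13157 / 858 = -15.33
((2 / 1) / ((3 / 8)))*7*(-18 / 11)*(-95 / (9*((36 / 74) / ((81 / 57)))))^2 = -1916600 / 33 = -58078.79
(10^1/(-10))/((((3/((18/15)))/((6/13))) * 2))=-6/65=-0.09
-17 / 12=-1.42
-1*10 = -10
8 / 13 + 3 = 3.62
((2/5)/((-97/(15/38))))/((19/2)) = -6/35017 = -0.00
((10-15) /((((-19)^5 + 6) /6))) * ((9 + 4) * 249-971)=67980 /2476093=0.03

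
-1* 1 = -1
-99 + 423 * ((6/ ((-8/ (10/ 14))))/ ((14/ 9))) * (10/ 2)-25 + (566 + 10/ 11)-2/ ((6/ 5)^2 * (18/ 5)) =-99841781/ 349272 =-285.86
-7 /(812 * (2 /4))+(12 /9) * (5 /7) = 1139 /1218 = 0.94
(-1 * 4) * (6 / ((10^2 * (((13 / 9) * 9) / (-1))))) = 6 / 325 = 0.02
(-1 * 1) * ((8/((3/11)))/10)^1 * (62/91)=-2728/1365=-2.00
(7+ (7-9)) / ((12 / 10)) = 25 / 6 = 4.17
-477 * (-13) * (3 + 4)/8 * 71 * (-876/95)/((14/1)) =-96419349/380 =-253735.13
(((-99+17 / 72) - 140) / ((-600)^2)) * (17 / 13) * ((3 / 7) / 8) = -0.00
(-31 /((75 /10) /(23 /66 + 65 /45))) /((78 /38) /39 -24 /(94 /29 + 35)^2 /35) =-1800133773865 /12670714683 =-142.07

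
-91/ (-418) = 91/ 418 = 0.22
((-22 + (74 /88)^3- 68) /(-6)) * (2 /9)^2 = 7615907 /10349856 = 0.74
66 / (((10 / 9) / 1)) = 297 / 5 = 59.40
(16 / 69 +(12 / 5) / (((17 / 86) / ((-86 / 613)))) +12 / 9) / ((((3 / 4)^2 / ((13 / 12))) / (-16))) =4.26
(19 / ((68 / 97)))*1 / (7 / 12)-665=-73606 / 119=-618.54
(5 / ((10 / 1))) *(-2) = -1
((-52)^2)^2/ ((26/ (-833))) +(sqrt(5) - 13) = -234252941 +sqrt(5) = -234252938.76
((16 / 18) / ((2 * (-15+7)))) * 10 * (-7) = 35 / 9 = 3.89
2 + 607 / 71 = 749 / 71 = 10.55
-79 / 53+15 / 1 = 716 / 53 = 13.51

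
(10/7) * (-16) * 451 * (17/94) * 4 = -7457.26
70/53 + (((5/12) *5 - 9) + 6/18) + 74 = 43717/636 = 68.74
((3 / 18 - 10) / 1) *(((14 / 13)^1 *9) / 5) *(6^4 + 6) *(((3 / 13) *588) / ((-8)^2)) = -355705749 / 6760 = -52619.19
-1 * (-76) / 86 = 38 / 43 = 0.88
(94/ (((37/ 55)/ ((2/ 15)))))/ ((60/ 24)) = 4136/ 555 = 7.45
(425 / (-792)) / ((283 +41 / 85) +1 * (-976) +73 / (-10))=36125 / 47111724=0.00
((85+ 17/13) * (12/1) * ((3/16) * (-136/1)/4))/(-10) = 85833/130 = 660.25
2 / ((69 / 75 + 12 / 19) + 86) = 950 / 41587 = 0.02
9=9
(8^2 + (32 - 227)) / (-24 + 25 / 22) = 2882 / 503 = 5.73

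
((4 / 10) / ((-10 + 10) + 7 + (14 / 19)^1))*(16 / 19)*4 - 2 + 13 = 8213 / 735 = 11.17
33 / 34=0.97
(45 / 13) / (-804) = -0.00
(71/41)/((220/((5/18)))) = 71/32472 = 0.00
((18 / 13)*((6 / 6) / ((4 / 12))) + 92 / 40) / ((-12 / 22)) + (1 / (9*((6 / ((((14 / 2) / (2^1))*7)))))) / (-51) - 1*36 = -4282004 / 89505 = -47.84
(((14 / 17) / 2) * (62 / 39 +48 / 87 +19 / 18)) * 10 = 759325 / 57681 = 13.16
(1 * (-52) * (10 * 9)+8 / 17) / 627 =-7232 / 969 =-7.46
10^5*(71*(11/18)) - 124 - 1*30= 39048614/9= 4338734.89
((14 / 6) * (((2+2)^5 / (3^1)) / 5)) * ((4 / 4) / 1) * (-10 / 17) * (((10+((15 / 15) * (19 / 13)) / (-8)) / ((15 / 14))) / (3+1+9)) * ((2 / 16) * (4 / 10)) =-6403712 / 1939275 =-3.30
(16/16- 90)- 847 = -936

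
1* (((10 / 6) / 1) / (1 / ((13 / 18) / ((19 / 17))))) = 1.08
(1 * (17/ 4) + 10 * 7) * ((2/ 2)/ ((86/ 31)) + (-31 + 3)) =-705969/ 344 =-2052.24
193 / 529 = 0.36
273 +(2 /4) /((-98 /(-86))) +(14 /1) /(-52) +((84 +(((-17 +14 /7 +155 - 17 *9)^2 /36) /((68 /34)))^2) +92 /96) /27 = 24654435157 /89159616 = 276.52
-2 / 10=-1 / 5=-0.20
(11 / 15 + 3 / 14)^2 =39601 / 44100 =0.90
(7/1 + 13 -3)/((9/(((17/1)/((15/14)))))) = 4046/135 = 29.97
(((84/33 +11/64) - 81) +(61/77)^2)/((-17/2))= 29466685/3225376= 9.14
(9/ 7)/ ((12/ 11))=33/ 28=1.18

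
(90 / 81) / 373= 0.00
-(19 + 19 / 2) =-57 / 2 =-28.50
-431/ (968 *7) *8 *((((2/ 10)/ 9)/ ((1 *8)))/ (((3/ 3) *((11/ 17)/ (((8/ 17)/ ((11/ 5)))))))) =-431/ 922383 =-0.00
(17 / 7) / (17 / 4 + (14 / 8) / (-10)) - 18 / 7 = -322 / 163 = -1.98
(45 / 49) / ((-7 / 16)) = -720 / 343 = -2.10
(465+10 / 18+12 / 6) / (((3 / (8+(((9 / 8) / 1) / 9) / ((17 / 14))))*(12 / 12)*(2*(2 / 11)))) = 1594043 / 459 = 3472.86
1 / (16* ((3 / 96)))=2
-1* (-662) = 662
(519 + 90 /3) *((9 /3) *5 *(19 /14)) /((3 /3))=156465 /14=11176.07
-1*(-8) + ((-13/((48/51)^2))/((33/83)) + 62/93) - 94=-1032727/8448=-122.25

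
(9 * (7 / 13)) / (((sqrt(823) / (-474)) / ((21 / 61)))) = -27.57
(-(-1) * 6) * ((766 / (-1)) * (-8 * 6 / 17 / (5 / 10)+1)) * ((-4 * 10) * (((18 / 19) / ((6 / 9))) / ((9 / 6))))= -261420480 / 323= -809351.33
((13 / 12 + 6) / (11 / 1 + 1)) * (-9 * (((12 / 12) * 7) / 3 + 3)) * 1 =-85 / 3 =-28.33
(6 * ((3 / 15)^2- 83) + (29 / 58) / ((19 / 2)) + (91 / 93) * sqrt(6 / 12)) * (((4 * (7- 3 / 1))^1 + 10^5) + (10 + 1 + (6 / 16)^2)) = -1513441045907 / 30400 + 582558067 * sqrt(2) / 11904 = -49715036.13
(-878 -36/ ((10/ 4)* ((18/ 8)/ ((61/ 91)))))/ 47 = -18.77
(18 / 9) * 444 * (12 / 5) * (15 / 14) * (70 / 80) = 1998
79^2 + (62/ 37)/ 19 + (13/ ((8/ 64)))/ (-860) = 943290997/ 151145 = 6240.97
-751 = -751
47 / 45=1.04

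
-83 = -83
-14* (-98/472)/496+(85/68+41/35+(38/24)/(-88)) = 5089627/2112495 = 2.41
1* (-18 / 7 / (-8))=9 / 28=0.32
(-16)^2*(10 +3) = 3328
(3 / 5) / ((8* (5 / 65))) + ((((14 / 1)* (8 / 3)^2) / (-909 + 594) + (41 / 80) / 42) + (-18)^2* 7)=205813847 / 90720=2268.67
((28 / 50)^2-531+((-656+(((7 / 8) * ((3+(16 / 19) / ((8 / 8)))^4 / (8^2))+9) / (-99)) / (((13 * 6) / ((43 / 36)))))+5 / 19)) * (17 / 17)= -1186.43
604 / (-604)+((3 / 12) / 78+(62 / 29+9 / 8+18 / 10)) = 22994 / 5655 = 4.07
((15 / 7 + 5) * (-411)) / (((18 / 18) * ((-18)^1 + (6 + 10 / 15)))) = 30825 / 119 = 259.03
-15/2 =-7.50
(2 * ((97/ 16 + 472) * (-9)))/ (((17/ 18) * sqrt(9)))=-206523/ 68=-3037.10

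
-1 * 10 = -10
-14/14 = -1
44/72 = 0.61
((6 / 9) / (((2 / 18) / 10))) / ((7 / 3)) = 180 / 7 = 25.71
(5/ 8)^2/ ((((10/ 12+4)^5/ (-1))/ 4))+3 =61521297/ 20511149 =3.00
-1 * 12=-12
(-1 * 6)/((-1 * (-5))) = -6/5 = -1.20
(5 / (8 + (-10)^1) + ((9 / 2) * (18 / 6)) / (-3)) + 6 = -1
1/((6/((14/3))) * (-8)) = -7/72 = -0.10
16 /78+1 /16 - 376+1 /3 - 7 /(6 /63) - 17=-96907 /208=-465.90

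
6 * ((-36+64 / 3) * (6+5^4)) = -55528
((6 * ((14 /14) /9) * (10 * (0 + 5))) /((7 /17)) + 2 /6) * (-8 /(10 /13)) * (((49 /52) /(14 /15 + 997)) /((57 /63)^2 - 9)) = 5269509 /54008152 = 0.10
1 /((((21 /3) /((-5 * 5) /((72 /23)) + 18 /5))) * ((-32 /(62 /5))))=48949 /201600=0.24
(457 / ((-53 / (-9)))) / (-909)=-457 / 5353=-0.09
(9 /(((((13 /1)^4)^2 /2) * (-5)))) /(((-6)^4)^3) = -0.00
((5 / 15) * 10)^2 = 100 / 9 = 11.11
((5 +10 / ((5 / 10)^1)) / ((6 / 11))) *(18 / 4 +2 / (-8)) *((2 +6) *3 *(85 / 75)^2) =54043 / 9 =6004.78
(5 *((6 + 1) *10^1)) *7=2450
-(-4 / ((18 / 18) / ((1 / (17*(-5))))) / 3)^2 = -16 / 65025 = -0.00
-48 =-48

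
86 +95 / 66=5771 / 66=87.44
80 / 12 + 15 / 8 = 205 / 24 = 8.54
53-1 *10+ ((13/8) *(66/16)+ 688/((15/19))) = 921.17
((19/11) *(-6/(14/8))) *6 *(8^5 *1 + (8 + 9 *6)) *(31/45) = -8839712/11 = -803610.18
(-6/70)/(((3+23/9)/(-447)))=12069/1750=6.90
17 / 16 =1.06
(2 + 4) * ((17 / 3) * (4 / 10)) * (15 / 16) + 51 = 255 / 4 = 63.75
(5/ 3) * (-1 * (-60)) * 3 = 300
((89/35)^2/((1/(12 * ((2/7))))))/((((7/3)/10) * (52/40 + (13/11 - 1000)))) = -25093728/263454527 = -0.10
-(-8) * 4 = 32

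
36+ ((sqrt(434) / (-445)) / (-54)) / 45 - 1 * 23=sqrt(434) / 1081350+ 13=13.00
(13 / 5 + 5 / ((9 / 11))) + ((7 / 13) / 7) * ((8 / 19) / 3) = 96944 / 11115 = 8.72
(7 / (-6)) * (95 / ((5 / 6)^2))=-798 / 5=-159.60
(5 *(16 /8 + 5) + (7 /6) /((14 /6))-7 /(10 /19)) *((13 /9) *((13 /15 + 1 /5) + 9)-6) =42661 /225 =189.60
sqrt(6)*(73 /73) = 2.45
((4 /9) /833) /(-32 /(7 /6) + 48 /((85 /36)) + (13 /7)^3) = -140 /182079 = -0.00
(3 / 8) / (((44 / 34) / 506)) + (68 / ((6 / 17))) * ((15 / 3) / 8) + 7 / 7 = 6433 / 24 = 268.04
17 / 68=1 / 4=0.25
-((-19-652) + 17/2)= 1325/2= 662.50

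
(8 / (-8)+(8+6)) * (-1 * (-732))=9516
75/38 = 1.97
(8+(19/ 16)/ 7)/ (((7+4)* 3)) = 305/ 1232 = 0.25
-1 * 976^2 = -952576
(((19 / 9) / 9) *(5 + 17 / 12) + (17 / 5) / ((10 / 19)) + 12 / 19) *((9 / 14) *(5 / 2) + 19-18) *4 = 289744811 / 3231900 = 89.65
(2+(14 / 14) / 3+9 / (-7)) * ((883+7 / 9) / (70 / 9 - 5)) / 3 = 174988 / 1575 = 111.10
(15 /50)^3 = 27 /1000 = 0.03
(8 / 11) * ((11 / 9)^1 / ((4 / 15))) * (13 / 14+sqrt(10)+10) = 10 * sqrt(10) / 3+255 / 7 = 46.97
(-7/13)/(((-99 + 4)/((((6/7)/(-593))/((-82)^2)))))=-3/2462177510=-0.00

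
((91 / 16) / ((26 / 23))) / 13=161 / 416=0.39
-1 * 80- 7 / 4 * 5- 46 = -539 / 4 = -134.75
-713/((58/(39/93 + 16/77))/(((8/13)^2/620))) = -275448/58493435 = -0.00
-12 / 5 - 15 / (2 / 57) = -4299 / 10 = -429.90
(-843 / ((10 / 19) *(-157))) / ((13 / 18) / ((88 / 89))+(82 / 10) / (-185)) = 2346810840 / 157829117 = 14.87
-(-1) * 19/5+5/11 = 234/55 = 4.25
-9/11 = -0.82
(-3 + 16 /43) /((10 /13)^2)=-4.44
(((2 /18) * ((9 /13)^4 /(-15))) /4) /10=-243 /5712200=-0.00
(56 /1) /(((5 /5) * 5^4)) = 56 /625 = 0.09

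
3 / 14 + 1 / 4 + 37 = 1049 / 28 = 37.46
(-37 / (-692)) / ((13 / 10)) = 185 / 4498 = 0.04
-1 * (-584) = 584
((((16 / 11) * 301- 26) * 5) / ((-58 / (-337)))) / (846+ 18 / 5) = 6360875 / 451704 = 14.08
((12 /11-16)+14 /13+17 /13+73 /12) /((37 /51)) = -187901 /21164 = -8.88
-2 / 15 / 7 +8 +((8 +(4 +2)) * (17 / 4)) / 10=5851 / 420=13.93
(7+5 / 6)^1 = 7.83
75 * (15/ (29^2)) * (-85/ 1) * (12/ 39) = -382500/ 10933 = -34.99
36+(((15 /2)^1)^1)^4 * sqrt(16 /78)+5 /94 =3389 /94+16875 * sqrt(78) /104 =1469.09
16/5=3.20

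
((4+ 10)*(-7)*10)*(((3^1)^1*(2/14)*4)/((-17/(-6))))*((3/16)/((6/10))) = -3150/17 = -185.29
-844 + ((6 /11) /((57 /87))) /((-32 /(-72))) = -352009 /418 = -842.13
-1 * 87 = -87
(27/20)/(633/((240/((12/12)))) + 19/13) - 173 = -245365/1421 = -172.67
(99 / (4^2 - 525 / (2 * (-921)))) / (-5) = -614 / 505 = -1.22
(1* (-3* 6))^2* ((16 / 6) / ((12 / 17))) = 1224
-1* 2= -2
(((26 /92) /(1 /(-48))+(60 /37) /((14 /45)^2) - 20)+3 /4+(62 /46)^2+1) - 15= -28.24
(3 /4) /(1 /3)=9 /4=2.25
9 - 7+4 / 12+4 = 19 / 3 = 6.33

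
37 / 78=0.47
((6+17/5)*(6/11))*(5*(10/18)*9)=1410/11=128.18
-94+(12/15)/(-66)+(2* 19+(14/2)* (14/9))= -22336/495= -45.12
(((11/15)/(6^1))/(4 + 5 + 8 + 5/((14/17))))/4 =77/58140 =0.00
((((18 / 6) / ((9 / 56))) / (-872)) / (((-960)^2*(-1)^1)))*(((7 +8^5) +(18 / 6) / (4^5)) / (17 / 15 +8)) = 26103469 / 313167708160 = 0.00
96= 96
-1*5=-5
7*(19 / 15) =133 / 15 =8.87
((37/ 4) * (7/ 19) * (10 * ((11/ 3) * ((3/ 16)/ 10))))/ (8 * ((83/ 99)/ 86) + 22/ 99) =1347577/ 172672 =7.80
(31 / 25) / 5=31 / 125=0.25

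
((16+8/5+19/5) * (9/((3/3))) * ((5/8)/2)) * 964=232083/4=58020.75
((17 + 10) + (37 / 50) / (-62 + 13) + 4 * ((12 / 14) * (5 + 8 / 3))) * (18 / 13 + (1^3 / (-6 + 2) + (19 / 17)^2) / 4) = 12822510711 / 147274400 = 87.07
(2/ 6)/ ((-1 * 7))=-1/ 21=-0.05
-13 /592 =-0.02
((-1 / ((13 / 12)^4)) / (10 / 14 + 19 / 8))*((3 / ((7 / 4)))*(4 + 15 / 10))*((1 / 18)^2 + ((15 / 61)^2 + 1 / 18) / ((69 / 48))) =-78520138752 / 422870138899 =-0.19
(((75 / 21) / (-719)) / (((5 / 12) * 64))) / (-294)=5 / 7891744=0.00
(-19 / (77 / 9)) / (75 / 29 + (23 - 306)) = 261 / 32956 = 0.01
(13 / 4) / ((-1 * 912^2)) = -13 / 3326976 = -0.00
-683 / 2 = -341.50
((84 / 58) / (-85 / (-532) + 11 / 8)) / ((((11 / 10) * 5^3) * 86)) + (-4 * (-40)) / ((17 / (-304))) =-27238230216304 / 9519940925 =-2861.18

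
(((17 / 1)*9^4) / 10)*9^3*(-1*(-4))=162620946 / 5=32524189.20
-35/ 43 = -0.81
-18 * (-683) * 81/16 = 497907/8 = 62238.38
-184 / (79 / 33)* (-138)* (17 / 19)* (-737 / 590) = -5249250072 / 442795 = -11854.81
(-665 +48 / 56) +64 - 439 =-7274 / 7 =-1039.14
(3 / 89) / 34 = 3 / 3026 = 0.00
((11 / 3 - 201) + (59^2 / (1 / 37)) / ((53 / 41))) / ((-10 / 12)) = -6324262 / 53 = -119325.70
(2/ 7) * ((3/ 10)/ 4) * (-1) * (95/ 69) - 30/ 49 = -2893/ 4508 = -0.64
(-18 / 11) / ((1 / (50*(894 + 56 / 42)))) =-805800 / 11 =-73254.55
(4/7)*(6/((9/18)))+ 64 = 496/7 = 70.86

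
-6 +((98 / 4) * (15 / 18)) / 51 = -3427 / 612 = -5.60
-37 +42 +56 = 61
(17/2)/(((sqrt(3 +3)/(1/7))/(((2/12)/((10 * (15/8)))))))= 17 * sqrt(6)/9450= 0.00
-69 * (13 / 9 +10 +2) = -2783 / 3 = -927.67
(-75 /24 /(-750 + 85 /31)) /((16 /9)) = 1395 /593024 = 0.00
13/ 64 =0.20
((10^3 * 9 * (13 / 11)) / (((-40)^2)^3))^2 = 13689 / 2030043136000000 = 0.00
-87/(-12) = 29/4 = 7.25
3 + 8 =11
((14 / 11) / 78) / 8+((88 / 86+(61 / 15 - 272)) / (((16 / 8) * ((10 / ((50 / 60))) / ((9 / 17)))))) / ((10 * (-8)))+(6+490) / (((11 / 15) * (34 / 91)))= 165155420923 / 91228800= 1810.34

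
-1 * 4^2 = -16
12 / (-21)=-4 / 7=-0.57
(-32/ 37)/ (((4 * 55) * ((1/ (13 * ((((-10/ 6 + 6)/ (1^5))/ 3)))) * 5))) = -1352/ 91575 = -0.01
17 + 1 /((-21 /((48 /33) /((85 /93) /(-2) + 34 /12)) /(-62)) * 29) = 8420133 /493493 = 17.06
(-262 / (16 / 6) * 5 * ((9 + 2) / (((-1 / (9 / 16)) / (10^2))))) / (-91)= -4863375 / 1456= -3340.23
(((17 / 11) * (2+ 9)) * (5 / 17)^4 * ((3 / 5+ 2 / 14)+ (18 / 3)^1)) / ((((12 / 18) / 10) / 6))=2655000 / 34391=77.20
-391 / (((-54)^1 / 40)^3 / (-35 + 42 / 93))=-372232000 / 67797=-5490.39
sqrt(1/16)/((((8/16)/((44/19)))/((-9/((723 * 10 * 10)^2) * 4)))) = -11/1379423750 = -0.00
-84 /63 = -4 /3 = -1.33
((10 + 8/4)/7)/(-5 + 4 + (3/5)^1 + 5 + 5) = 5/28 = 0.18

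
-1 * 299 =-299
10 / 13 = 0.77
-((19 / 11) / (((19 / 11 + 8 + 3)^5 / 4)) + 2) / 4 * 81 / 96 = -726069910833 / 1721036800000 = -0.42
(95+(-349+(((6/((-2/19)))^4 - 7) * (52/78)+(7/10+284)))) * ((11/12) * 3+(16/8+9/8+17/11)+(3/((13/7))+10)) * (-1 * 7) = -10727681261213/11440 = -937734375.98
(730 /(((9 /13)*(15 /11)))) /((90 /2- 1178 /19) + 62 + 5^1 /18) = 41756 /2445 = 17.08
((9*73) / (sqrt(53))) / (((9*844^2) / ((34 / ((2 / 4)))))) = 1241*sqrt(53) / 9438452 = 0.00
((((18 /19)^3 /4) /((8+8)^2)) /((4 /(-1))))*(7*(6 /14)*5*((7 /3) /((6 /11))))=-93555 /7023616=-0.01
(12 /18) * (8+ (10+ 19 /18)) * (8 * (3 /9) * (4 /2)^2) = 10976 /81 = 135.51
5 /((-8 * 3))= -0.21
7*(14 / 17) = 98 / 17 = 5.76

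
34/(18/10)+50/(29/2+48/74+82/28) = 456245/21069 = 21.65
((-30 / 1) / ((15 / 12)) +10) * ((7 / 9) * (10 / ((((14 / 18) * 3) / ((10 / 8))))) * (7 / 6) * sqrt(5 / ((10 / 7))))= -1225 * sqrt(14) / 36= -127.32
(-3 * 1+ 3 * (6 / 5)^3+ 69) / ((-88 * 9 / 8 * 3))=-2966 / 12375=-0.24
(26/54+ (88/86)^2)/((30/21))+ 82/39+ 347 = 2272616269/6489990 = 350.17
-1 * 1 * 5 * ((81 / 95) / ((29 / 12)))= -972 / 551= -1.76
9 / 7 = 1.29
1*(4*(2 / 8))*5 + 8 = 13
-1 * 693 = -693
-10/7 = -1.43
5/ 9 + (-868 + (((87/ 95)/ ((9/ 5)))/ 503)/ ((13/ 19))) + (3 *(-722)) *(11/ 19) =-124849040/ 58851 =-2121.44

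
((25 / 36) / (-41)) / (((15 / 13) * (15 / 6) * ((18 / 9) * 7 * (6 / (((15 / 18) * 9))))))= -65 / 123984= -0.00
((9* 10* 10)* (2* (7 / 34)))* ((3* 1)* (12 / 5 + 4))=120960 / 17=7115.29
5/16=0.31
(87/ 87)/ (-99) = -1/ 99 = -0.01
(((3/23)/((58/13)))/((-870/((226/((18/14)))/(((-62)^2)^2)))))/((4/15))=-10283/6859648013952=-0.00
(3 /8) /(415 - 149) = 3 /2128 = 0.00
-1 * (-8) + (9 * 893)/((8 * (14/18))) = 72781/56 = 1299.66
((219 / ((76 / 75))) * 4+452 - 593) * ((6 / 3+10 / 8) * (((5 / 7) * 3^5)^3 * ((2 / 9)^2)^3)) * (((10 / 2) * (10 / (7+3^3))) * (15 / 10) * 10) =3618634500000 / 110789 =32662398.79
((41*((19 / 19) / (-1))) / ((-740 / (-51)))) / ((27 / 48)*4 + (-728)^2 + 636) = -2091 / 392660465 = -0.00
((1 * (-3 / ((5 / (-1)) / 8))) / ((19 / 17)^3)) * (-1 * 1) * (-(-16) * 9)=-16979328 / 34295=-495.10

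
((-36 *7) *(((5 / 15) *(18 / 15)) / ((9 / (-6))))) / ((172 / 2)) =168 / 215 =0.78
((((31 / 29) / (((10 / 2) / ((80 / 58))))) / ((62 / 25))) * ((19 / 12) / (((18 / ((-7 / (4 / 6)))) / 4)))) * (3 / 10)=-665 / 5046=-0.13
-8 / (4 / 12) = -24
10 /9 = 1.11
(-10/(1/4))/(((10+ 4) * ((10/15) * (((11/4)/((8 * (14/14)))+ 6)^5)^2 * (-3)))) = 11258999068426240/831875663378027584575343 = 0.00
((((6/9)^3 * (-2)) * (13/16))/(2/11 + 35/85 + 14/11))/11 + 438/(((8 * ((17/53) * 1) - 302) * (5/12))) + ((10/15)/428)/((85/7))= -3.53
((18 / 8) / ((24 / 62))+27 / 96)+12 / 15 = 1103 / 160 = 6.89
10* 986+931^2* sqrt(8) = 9860+1733522* sqrt(2) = 2461430.32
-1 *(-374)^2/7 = -139876/7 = -19982.29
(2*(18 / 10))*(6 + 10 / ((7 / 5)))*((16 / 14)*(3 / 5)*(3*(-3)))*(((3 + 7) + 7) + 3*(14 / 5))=-45427392 / 6125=-7416.72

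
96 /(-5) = -96 /5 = -19.20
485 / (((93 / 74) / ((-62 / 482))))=-35890 / 723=-49.64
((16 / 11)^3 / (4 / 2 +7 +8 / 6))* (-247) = -3035136 / 41261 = -73.56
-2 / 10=-1 / 5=-0.20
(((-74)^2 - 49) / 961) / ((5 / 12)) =13.55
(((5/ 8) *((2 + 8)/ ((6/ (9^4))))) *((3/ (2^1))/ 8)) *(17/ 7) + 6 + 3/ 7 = 2794185/ 896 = 3118.51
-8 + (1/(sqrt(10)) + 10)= sqrt(10)/10 + 2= 2.32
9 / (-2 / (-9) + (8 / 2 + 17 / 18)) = 54 / 31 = 1.74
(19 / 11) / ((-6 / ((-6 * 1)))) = 19 / 11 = 1.73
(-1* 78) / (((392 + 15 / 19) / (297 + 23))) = -474240 / 7463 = -63.55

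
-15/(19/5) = -75/19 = -3.95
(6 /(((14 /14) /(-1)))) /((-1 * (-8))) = -3 /4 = -0.75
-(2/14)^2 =-1/49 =-0.02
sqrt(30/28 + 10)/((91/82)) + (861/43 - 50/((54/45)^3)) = -5.91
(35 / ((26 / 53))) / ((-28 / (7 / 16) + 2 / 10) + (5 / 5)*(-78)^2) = 9275 / 782626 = 0.01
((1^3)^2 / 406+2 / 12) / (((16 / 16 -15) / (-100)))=5150 / 4263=1.21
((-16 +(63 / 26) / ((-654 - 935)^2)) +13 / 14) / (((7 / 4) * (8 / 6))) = -212016057 / 32823973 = -6.46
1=1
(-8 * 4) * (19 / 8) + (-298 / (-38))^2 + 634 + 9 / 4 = 621.75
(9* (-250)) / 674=-1125 / 337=-3.34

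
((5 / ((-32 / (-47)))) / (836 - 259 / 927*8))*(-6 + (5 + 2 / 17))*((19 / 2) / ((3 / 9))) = -0.22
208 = 208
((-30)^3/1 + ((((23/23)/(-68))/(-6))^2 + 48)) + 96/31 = -139066688993/5160384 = -26948.90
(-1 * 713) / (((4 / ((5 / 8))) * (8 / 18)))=-32085 / 128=-250.66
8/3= 2.67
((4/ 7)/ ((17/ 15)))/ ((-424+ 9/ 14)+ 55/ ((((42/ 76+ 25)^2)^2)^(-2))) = 86955842769920/ 1724019744884057107217410171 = 0.00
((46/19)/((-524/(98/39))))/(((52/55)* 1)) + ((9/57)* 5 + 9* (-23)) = -1040949209/5047692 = -206.22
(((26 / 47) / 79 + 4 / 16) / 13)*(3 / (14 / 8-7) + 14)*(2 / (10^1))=3817 / 71890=0.05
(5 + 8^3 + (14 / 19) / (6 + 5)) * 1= 108067 / 209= 517.07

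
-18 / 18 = -1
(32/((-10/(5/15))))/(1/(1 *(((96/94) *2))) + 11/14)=-3584/4285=-0.84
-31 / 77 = -0.40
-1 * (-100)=100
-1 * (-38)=38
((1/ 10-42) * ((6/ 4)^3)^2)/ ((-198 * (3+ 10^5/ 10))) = 33939/ 140842240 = 0.00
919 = 919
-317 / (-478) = 317 / 478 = 0.66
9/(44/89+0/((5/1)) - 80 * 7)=-801/49796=-0.02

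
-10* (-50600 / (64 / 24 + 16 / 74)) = 702075 / 4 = 175518.75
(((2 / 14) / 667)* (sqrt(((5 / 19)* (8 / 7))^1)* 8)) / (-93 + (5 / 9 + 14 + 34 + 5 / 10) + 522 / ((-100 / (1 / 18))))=-14400* sqrt(1330) / 24721715347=-0.00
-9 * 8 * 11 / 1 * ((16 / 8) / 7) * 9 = -2036.57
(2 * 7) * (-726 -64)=-11060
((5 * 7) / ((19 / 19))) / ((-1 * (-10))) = 7 / 2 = 3.50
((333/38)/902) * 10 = 1665/17138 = 0.10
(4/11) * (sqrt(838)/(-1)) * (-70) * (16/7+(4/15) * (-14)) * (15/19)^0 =-1216 * sqrt(838)/33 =-1066.70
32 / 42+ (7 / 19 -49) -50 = -39050 / 399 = -97.87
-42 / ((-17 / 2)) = 84 / 17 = 4.94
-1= -1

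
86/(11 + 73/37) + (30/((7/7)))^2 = 217591/240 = 906.63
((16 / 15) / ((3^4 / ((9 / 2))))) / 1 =8 / 135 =0.06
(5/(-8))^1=-5/8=-0.62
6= 6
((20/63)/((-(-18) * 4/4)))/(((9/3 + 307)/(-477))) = -53/1953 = -0.03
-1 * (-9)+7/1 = 16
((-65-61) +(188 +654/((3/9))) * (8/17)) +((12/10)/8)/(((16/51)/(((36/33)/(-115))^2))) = 481923784409/544076500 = 885.76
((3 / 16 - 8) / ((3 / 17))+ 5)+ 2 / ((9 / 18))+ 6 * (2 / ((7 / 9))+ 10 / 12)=-4987 / 336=-14.84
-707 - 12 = -719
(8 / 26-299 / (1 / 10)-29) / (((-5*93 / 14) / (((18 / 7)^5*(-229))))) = -11320587065664 / 4838015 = -2339923.93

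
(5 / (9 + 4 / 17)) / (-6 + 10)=85 / 628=0.14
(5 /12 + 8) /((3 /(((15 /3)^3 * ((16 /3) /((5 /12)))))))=40400 /9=4488.89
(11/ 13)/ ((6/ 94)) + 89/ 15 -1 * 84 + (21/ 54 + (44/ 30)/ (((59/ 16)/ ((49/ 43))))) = -189875957/ 2968290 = -63.97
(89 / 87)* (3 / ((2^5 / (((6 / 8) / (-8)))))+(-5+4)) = -91937 / 89088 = -1.03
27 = 27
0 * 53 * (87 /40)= 0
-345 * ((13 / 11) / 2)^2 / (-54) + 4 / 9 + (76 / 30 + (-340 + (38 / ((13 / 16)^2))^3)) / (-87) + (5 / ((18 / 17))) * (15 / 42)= -31072664410890659 / 14227309136040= -2184.02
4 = 4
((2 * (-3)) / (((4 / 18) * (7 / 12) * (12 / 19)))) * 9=-4617 / 7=-659.57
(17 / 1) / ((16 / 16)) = 17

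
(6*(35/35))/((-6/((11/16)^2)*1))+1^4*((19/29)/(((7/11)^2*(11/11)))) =416603/363776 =1.15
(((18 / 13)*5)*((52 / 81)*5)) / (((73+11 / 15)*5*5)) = 20 / 1659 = 0.01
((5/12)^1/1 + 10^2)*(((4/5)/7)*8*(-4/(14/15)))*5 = -96400/49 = -1967.35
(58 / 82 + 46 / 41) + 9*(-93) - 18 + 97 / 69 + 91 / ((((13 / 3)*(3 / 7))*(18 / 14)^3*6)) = -3497410493 / 4124682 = -847.92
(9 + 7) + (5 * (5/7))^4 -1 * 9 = 407432/2401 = 169.69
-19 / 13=-1.46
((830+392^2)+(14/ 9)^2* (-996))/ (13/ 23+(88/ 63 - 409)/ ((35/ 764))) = -17.09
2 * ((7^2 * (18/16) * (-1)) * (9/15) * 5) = -1323/4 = -330.75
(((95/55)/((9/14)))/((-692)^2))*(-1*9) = -133/2633752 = -0.00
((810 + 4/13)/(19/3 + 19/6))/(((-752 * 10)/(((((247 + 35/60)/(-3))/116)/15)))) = 15648257/29087510400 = 0.00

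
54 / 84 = 9 / 14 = 0.64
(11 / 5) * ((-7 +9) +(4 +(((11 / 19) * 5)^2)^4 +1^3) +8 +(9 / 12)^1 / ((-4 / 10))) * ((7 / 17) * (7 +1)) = 10343483569562297 / 288720571697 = 35825.24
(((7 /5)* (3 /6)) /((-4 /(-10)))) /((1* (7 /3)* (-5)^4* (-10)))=-3 /25000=-0.00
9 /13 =0.69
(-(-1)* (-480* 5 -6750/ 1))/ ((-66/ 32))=48800/ 11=4436.36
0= 0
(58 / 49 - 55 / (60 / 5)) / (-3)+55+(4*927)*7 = 45885403 / 1764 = 26012.13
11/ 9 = 1.22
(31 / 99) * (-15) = -155 / 33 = -4.70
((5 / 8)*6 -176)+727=2219 / 4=554.75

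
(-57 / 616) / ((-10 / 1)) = 57 / 6160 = 0.01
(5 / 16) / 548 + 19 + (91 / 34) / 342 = 484496951 / 25488576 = 19.01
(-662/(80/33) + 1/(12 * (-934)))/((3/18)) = -3825782/2335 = -1638.45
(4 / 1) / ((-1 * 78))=-0.05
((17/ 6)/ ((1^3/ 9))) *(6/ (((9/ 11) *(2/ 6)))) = 561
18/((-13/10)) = -13.85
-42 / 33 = -14 / 11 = -1.27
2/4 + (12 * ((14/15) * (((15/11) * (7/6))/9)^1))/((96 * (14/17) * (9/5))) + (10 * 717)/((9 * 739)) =50314321/31605552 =1.59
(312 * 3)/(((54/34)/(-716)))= -1265888/3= -421962.67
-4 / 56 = -1 / 14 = -0.07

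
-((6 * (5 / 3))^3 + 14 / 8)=-4007 / 4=-1001.75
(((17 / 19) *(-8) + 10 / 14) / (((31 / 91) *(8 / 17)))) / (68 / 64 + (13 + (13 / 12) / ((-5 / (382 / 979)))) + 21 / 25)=-27812949450 / 10253392693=-2.71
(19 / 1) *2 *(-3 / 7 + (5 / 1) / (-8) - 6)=-7505 / 28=-268.04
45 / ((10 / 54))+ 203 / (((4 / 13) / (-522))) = -688293 / 2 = -344146.50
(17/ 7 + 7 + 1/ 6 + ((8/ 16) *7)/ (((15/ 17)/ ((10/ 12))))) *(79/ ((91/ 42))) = 256829/ 546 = 470.38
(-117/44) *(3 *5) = -1755/44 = -39.89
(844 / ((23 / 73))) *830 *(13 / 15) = 132958696 / 69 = 1926937.62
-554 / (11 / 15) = -8310 / 11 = -755.45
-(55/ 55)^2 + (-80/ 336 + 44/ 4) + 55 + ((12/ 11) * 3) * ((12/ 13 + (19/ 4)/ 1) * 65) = 293735/ 231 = 1271.58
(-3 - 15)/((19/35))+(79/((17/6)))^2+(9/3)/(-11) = 44938041/60401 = 743.99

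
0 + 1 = 1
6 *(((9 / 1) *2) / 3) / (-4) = -9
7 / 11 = 0.64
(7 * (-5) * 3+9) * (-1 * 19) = 1824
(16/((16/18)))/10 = 9/5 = 1.80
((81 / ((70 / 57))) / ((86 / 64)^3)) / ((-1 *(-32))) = 2363904 / 2782745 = 0.85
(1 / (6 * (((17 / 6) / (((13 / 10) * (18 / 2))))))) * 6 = 351 / 85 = 4.13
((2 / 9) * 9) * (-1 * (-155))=310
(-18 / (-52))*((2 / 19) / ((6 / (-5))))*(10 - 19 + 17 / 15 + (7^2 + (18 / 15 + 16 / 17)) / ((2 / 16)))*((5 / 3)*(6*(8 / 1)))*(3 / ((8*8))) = -767415 / 16796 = -45.69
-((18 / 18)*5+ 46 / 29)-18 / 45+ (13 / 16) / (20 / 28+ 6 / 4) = -238029 / 35960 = -6.62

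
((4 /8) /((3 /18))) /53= 3 /53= 0.06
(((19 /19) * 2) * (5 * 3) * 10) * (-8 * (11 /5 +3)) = -12480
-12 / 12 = -1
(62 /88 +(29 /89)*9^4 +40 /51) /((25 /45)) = 256356591 /66572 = 3850.82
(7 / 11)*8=56 / 11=5.09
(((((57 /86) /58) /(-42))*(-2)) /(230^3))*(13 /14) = 247 /5947521608000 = 0.00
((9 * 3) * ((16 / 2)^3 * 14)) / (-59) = -193536 / 59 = -3280.27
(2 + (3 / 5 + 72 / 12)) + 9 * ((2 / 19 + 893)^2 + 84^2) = 13072253488 / 1805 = 7242245.70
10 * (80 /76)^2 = 4000 /361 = 11.08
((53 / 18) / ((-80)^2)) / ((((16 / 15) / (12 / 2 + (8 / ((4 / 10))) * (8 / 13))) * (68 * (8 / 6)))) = 371 / 4259840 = 0.00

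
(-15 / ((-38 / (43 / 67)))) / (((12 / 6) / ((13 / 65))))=129 / 5092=0.03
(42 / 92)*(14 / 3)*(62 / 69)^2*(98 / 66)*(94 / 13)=867567736 / 46976787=18.47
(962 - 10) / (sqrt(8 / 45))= 714*sqrt(10)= 2257.87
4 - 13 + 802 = 793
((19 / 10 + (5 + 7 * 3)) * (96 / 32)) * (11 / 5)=9207 / 50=184.14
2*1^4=2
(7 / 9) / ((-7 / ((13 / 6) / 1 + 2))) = -25 / 54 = -0.46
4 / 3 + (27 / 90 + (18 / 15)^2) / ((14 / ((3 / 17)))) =48383 / 35700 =1.36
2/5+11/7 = 69/35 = 1.97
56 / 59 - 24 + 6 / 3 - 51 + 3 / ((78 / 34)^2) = -2138206 / 29913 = -71.48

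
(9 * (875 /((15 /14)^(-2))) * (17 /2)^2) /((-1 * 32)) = -73153125 /3584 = -20411.03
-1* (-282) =282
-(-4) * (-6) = -24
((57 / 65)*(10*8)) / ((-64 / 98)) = -2793 / 26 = -107.42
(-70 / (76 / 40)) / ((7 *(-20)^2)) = -1 / 76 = -0.01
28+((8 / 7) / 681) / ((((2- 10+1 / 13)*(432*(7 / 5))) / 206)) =25226899 / 900963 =28.00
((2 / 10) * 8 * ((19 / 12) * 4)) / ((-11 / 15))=-152 / 11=-13.82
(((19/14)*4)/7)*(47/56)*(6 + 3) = 8037/1372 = 5.86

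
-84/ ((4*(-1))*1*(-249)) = -7/ 83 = -0.08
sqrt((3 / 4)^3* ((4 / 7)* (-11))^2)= 33* sqrt(3) / 14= 4.08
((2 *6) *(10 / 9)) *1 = 40 / 3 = 13.33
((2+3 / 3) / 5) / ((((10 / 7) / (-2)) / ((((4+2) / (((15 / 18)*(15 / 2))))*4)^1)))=-2016 / 625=-3.23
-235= -235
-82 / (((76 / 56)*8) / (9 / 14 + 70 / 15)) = -9143 / 228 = -40.10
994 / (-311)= -994 / 311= -3.20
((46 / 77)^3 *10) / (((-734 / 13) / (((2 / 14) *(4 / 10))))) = -2530736 / 1172833277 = -0.00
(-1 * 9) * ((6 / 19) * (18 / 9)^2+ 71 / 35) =-19701 / 665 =-29.63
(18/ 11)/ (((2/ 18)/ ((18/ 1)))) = 2916/ 11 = 265.09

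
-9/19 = -0.47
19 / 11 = 1.73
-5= -5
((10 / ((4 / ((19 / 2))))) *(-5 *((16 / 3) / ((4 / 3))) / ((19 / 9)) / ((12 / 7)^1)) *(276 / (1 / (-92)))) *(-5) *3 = -49990500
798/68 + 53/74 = 7832/629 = 12.45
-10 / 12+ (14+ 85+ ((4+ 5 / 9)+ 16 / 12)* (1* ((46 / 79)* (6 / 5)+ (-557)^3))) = -7235499248689 / 7110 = -1017651089.83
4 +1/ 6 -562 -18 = -575.83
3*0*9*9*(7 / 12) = 0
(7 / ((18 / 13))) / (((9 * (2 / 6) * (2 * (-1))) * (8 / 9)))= -91 / 96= -0.95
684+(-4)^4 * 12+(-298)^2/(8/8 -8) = -62512/7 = -8930.29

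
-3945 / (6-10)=3945 / 4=986.25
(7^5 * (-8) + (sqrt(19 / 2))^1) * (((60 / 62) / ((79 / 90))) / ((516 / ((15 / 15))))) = -30252600 / 105307 + 225 * sqrt(38) / 210614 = -287.27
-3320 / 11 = -301.82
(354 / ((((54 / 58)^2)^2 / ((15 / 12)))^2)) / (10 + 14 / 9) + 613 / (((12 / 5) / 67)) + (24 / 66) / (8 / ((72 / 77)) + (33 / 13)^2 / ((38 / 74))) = 251026974986302293728519 / 14596529496940138176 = 17197.72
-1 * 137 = -137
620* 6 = 3720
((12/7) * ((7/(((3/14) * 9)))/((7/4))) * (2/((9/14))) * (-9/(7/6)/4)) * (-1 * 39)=832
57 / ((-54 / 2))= -19 / 9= -2.11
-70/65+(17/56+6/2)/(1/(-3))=-7999/728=-10.99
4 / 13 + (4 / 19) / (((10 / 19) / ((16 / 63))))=1676 / 4095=0.41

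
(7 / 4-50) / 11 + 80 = 3327 / 44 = 75.61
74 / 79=0.94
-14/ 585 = -0.02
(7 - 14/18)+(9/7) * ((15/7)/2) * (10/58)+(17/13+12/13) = 2889713/332514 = 8.69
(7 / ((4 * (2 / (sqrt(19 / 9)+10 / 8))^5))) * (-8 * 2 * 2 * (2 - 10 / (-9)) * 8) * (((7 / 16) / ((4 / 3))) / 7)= -294.57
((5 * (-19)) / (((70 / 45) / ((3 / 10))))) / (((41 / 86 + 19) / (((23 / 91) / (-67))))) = 507357 / 142974650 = 0.00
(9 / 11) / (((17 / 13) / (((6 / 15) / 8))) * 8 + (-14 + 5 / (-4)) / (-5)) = 2340 / 607123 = 0.00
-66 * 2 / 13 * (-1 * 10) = 1320 / 13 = 101.54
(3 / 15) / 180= 1 / 900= 0.00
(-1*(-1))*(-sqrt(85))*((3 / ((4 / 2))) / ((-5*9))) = sqrt(85) / 30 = 0.31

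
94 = 94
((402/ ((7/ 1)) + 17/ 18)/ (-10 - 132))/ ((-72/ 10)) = 36775/ 644112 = 0.06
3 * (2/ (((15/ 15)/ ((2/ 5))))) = 12/ 5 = 2.40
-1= -1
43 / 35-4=-97 / 35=-2.77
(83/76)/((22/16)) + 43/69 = 20441/14421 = 1.42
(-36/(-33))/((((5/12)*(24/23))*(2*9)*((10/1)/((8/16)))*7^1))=0.00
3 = 3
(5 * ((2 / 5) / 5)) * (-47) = -94 / 5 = -18.80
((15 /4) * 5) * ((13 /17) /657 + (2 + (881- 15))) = 242367625 /14892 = 16275.02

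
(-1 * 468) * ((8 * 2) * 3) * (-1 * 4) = 89856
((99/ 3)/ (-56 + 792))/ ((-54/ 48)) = -11/ 276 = -0.04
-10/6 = -5/3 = -1.67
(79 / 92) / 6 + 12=6703 / 552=12.14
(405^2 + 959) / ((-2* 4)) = -20623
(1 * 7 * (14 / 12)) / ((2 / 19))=931 / 12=77.58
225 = 225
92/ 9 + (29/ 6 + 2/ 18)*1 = 91/ 6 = 15.17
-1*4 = -4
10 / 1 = 10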